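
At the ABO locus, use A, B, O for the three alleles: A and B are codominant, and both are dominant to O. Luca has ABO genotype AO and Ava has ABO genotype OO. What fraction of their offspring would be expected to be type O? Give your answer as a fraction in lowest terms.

ABO cross AO × OO → offspring phenotypes: 1/2 O, 1/2 A.
So P(type O) = 1/2.

1/2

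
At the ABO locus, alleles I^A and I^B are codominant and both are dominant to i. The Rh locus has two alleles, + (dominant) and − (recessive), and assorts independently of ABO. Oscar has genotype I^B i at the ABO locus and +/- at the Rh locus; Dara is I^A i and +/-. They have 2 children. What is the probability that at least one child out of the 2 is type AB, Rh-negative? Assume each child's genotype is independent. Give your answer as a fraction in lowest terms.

ABO cross I^B i × I^A i → 1/4 O, 1/4 A, 1/4 B, 1/4 AB.
Rh cross +/- × +/- → 3/4 Rh+, 1/4 Rh-; so P(type AB, Rh-negative) = 1/4 × 1/4 = 1/16 per child.
P(none) = (15/16)^2 = 225/256; P(at least one) = 1 − 225/256 = 31/256.

31/256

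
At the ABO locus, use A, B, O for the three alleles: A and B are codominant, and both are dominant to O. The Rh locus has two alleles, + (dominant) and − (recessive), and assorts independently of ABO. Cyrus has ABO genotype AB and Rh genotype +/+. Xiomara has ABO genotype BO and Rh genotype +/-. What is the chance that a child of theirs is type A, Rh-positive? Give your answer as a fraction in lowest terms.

ABO cross AB × BO → offspring phenotypes: 1/4 A, 1/2 B, 1/4 AB.
Rh cross +/+ × +/- → 1 Rh+.
Independent loci: P(type A, Rh-positive) = 1/4 × 1 = 1/4.

1/4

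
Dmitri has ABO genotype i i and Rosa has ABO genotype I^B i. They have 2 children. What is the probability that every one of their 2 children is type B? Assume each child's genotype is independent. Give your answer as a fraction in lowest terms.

ABO cross i i × I^B i → 1/2 O, 1/2 B.
So P(type B) = 1/2 per child.
All 2 independent: (1/2)^2 = 1/4.

1/4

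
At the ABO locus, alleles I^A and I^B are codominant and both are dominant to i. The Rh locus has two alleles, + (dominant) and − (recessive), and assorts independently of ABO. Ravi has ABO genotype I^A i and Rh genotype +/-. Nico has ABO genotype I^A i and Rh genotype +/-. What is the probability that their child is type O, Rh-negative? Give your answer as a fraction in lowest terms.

1/16

ABO cross I^A i × I^A i → offspring phenotypes: 1/4 O, 3/4 A.
Rh cross +/- × +/- → 3/4 Rh+, 1/4 Rh-.
Independent loci: P(type O, Rh-negative) = 1/4 × 1/4 = 1/16.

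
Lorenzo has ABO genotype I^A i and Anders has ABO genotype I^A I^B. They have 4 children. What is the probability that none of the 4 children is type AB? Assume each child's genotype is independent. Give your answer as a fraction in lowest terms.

81/256

ABO cross I^A i × I^A I^B → 1/2 A, 1/4 B, 1/4 AB.
So P(type AB) = 1/4 per child.
P(not type AB) = 3/4 for one child; (3/4)^4 = 81/256.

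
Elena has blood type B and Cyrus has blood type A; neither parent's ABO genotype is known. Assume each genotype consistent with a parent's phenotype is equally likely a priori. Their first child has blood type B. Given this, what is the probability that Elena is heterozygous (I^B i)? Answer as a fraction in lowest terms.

1/3

Possible genotypes: Elena ∈ {I^B I^B, I^B i}; Cyrus ∈ {I^A I^A, I^A i}.
Weight each parental genotype pair by prior × P(type-B child):
  I^B I^B × I^A i: posterior weight 2/3.
  I^B i × I^A i: posterior weight 1/3.
Sum the posterior weight over pairs where Elena is I^B i: 1/3.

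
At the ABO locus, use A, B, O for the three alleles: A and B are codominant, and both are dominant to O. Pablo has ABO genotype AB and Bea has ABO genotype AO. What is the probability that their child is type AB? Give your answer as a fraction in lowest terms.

1/4

ABO cross AB × AO → offspring phenotypes: 1/2 A, 1/4 B, 1/4 AB.
So P(type AB) = 1/4.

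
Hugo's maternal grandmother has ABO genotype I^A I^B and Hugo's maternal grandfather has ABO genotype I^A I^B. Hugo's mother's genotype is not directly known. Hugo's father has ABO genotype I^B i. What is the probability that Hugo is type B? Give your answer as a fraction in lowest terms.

Hugo's mother's ABO genotype from I^A I^B × I^A I^B: 1/4 I^A I^A, 1/2 I^A I^B, 1/4 I^B I^B.
Crossing each possibility with the father I^B i and summing P(type B): 1/4·0 + 1/2·1/2 + 1/4·1 = 1/2.

1/2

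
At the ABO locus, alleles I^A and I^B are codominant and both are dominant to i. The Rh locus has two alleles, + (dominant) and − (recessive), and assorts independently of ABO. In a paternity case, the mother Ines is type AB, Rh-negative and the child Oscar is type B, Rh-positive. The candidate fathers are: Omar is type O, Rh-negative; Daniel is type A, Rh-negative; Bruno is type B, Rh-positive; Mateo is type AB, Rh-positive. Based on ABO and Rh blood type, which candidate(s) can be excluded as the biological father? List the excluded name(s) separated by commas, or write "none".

Omar, Daniel

A candidate is excluded only if no genotype consistent with his phenotype could produce a type B, Rh-positive child with a type AB, Rh-negative mother.
Omar (type O, Rh-): no genotype consistent with that phenotype can produce a type-B Rh+ child with a type-AB mother.
Daniel (type A, Rh-): no genotype consistent with that phenotype can produce a type-B Rh+ child with a type-AB mother.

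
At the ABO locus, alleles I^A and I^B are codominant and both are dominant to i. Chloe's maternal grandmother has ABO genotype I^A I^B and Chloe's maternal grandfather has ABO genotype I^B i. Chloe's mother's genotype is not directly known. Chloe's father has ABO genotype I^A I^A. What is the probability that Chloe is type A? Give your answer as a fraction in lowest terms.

1/2

Chloe's mother's ABO genotype from I^A I^B × I^B i: 1/4 I^A I^B, 1/4 I^A i, 1/4 I^B I^B, 1/4 I^B i.
Crossing each possibility with the father I^A I^A and summing P(type A): 1/4·1/2 + 1/4·1 + 1/4·0 + 1/4·1/2 = 1/2.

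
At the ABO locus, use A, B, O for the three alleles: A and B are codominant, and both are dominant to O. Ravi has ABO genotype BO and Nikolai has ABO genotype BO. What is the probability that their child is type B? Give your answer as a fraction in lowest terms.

ABO cross BO × BO → offspring phenotypes: 1/4 O, 3/4 B.
So P(type B) = 3/4.

3/4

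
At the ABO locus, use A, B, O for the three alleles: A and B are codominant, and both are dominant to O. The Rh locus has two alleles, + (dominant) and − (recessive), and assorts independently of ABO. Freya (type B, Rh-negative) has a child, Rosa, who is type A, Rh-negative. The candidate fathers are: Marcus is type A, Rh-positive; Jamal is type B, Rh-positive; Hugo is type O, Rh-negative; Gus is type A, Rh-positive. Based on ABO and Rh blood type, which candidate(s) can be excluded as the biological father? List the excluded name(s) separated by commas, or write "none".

Jamal, Hugo

A candidate is excluded only if no genotype consistent with his phenotype could produce a type A, Rh-negative child with a type B, Rh-negative mother.
Jamal (type B, Rh+): no genotype consistent with that phenotype can produce a type-A Rh- child with a type-B mother.
Hugo (type O, Rh-): no genotype consistent with that phenotype can produce a type-A Rh- child with a type-B mother.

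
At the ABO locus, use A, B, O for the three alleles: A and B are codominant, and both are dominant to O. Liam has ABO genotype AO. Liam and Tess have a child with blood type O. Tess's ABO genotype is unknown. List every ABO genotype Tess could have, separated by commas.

For each candidate genotype of Tess, check whether crossing it with AO can produce every observed child phenotype.
  AA → possible child types {A} ✗
  AB → possible child types {A, B, AB} ✗
  AO → possible child types {O, A} ✓
  BB → possible child types {B, AB} ✗
  BO → possible child types {O, A, B, AB} ✓
  OO → possible child types {O, A} ✓

AO, BO, OO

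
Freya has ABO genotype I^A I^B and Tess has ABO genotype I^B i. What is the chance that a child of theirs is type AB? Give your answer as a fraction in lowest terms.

ABO cross I^A I^B × I^B i → offspring phenotypes: 1/4 A, 1/2 B, 1/4 AB.
So P(type AB) = 1/4.

1/4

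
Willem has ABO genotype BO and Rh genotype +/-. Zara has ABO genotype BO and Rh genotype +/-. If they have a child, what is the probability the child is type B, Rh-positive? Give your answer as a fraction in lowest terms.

ABO cross BO × BO → offspring phenotypes: 1/4 O, 3/4 B.
Rh cross +/- × +/- → 3/4 Rh+, 1/4 Rh-.
Independent loci: P(type B, Rh-positive) = 3/4 × 3/4 = 9/16.

9/16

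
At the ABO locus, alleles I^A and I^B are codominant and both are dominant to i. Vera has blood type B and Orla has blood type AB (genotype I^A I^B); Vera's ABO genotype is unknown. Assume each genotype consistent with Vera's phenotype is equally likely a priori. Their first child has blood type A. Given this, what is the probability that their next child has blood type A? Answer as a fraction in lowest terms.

Possible genotypes: Vera ∈ {I^B I^B, I^B i}; Orla ∈ {I^A I^B}.
Weight each parental genotype pair by prior × P(type-A child):
  I^B i × I^A I^B: posterior weight 1; P(next child type A) = 1/4.
Weighted sum = 1/4.

1/4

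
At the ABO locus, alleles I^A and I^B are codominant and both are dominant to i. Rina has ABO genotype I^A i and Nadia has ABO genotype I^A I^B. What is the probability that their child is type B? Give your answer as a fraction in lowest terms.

ABO cross I^A i × I^A I^B → offspring phenotypes: 1/2 A, 1/4 B, 1/4 AB.
So P(type B) = 1/4.

1/4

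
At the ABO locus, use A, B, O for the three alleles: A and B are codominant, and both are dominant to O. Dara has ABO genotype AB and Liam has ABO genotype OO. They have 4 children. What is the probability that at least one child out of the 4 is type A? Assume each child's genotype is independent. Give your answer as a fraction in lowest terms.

ABO cross AB × OO → 1/2 A, 1/2 B.
So P(type A) = 1/2 per child.
P(none) = (1/2)^4 = 1/16; P(at least one) = 1 − 1/16 = 15/16.

15/16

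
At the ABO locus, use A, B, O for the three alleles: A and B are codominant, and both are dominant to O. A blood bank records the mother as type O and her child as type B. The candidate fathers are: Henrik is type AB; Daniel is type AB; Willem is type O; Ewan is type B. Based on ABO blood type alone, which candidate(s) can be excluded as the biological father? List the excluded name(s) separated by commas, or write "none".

A candidate is excluded only if no genotype consistent with his phenotype could produce a type B child with a type O mother.
Willem (type O): no genotype consistent with that phenotype can produce a type-B child with a type-O mother.

Willem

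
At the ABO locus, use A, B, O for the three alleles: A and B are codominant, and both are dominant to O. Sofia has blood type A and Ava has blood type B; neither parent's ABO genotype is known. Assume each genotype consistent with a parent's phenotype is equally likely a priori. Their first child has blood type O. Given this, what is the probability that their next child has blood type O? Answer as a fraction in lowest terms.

Possible genotypes: Sofia ∈ {AA, AO}; Ava ∈ {BB, BO}.
Weight each parental genotype pair by prior × P(type-O child):
  AO × BO: posterior weight 1; P(next child type O) = 1/4.
Weighted sum = 1/4.

1/4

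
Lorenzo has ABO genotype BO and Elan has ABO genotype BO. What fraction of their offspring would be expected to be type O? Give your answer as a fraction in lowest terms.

ABO cross BO × BO → offspring phenotypes: 1/4 O, 3/4 B.
So P(type O) = 1/4.

1/4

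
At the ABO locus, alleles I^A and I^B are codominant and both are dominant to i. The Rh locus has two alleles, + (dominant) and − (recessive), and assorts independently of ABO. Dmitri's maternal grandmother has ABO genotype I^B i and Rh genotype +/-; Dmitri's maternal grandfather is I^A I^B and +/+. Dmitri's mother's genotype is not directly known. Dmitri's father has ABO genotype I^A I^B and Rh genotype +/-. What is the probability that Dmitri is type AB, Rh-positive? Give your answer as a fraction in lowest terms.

Dmitri's mother's ABO genotype from I^B i × I^A I^B: 1/4 I^A I^B, 1/4 I^A i, 1/4 I^B I^B, 1/4 I^B i.
Crossing each possibility with the father I^A I^B and summing P(type AB): 1/4·1/2 + 1/4·1/4 + 1/4·1/2 + 1/4·1/4 = 3/8.
Similarly for Rh via the mother's Rh distribution: P(Rh+) = 7/8.
Independent loci: 3/8 × 7/8 = 21/64.

21/64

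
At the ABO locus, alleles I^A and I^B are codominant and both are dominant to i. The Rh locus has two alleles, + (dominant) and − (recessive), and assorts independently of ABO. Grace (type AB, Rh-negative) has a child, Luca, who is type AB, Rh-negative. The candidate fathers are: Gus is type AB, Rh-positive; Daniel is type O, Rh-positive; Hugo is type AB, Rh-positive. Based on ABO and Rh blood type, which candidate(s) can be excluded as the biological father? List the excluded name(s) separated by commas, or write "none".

A candidate is excluded only if no genotype consistent with his phenotype could produce a type AB, Rh-negative child with a type AB, Rh-negative mother.
Daniel (type O, Rh+): no genotype consistent with that phenotype can produce a type-AB Rh- child with a type-AB mother.

Daniel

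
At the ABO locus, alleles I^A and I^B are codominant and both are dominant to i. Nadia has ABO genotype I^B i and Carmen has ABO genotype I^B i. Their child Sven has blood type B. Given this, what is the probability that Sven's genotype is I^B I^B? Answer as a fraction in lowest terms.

Cross I^B i × I^B i → 1/4 I^B I^B, 1/2 I^B i, 1/4 i i.
Type-B genotypes among offspring: I^B I^B (1/4), I^B i (1/2); total 3/4.
P(I^B I^B | type B) = (1/4) / (3/4) = 1/3.

1/3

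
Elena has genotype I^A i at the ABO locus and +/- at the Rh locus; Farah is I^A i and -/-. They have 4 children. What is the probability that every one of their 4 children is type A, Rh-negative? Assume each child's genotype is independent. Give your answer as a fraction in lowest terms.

ABO cross I^A i × I^A i → 1/4 O, 3/4 A.
Rh cross +/- × -/- → 1/2 Rh+, 1/2 Rh-; so P(type A, Rh-negative) = 3/4 × 1/2 = 3/8 per child.
All 4 independent: (3/8)^4 = 81/4096.

81/4096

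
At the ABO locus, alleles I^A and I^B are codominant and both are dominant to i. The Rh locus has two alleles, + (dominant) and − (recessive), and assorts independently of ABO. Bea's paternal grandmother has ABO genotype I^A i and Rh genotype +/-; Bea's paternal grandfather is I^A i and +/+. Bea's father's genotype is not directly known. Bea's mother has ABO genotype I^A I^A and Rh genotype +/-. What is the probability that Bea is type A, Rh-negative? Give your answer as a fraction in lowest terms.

1/8

Bea's father's ABO genotype from I^A i × I^A i: 1/4 I^A I^A, 1/2 I^A i, 1/4 i i.
Crossing each possibility with the mother I^A I^A and summing P(type A): 1/4·1 + 1/2·1 + 1/4·1 = 1.
Similarly for Rh via the father's Rh distribution: P(Rh-) = 1/8.
Independent loci: 1 × 1/8 = 1/8.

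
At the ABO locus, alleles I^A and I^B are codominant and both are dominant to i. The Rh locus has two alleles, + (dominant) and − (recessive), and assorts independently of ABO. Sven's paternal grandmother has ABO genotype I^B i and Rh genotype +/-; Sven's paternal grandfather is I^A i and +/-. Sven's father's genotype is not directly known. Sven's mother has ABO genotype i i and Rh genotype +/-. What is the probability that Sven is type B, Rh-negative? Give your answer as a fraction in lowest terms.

Sven's father's ABO genotype from I^B i × I^A i: 1/4 I^A I^B, 1/4 I^A i, 1/4 I^B i, 1/4 i i.
Crossing each possibility with the mother i i and summing P(type B): 1/4·1/2 + 1/4·0 + 1/4·1/2 + 1/4·0 = 1/4.
Similarly for Rh via the father's Rh distribution: P(Rh-) = 1/4.
Independent loci: 1/4 × 1/4 = 1/16.

1/16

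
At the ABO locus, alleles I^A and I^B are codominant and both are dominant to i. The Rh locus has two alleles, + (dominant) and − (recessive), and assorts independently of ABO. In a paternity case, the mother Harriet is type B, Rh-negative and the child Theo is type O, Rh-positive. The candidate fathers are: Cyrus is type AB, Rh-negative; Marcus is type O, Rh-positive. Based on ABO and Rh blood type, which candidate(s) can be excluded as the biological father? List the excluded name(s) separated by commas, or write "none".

Cyrus

A candidate is excluded only if no genotype consistent with his phenotype could produce a type O, Rh-positive child with a type B, Rh-negative mother.
Cyrus (type AB, Rh-): no genotype consistent with that phenotype can produce a type-O Rh+ child with a type-B mother.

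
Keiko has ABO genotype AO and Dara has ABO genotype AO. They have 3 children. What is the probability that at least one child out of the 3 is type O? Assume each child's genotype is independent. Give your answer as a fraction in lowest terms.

37/64

ABO cross AO × AO → 1/4 O, 3/4 A.
So P(type O) = 1/4 per child.
P(none) = (3/4)^3 = 27/64; P(at least one) = 1 − 27/64 = 37/64.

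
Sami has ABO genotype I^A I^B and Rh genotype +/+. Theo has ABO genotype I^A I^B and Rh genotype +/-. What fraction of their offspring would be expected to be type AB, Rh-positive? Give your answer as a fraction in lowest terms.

ABO cross I^A I^B × I^A I^B → offspring phenotypes: 1/4 A, 1/4 B, 1/2 AB.
Rh cross +/+ × +/- → 1 Rh+.
Independent loci: P(type AB, Rh-positive) = 1/2 × 1 = 1/2.

1/2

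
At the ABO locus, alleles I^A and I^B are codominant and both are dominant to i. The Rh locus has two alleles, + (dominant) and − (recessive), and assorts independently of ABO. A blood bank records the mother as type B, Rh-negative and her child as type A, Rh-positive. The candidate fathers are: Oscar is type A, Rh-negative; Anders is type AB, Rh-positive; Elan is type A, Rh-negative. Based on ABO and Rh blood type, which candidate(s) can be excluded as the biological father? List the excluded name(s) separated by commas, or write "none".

Oscar, Elan

A candidate is excluded only if no genotype consistent with his phenotype could produce a type A, Rh-positive child with a type B, Rh-negative mother.
Oscar (type A, Rh-): no genotype consistent with that phenotype can produce a type-A Rh+ child with a type-B mother.
Elan (type A, Rh-): no genotype consistent with that phenotype can produce a type-A Rh+ child with a type-B mother.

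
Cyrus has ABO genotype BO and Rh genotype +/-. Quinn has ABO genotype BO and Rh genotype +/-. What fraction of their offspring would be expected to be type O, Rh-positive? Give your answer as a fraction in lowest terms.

3/16

ABO cross BO × BO → offspring phenotypes: 1/4 O, 3/4 B.
Rh cross +/- × +/- → 3/4 Rh+, 1/4 Rh-.
Independent loci: P(type O, Rh-positive) = 1/4 × 3/4 = 3/16.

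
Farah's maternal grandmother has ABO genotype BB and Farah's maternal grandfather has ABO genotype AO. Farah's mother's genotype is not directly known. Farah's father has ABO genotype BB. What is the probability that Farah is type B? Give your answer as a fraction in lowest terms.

3/4

Farah's mother's ABO genotype from BB × AO: 1/2 AB, 1/2 BO.
Crossing each possibility with the father BB and summing P(type B): 1/2·1/2 + 1/2·1 = 3/4.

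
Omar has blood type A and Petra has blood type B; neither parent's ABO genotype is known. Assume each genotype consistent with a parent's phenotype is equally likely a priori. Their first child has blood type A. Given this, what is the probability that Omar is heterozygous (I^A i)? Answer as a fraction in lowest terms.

Possible genotypes: Omar ∈ {I^A I^A, I^A i}; Petra ∈ {I^B I^B, I^B i}.
Weight each parental genotype pair by prior × P(type-A child):
  I^A I^A × I^B i: posterior weight 2/3.
  I^A i × I^B i: posterior weight 1/3.
Sum the posterior weight over pairs where Omar is I^A i: 1/3.

1/3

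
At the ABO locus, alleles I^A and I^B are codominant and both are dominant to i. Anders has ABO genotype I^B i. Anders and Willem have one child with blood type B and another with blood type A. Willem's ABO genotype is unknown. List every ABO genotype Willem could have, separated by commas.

I^A I^B, I^A i

For each candidate genotype of Willem, check whether crossing it with I^B i can produce every observed child phenotype.
  I^A I^A → possible child types {A, AB} ✗
  I^A I^B → possible child types {A, B, AB} ✓
  I^A i → possible child types {O, A, B, AB} ✓
  I^B I^B → possible child types {B} ✗
  I^B i → possible child types {O, B} ✗
  i i → possible child types {O, B} ✗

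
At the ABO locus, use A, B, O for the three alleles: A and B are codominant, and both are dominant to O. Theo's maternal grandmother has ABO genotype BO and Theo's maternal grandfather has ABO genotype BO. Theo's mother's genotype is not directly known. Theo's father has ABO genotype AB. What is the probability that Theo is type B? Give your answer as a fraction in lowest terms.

1/2

Theo's mother's ABO genotype from BO × BO: 1/4 BB, 1/2 BO, 1/4 OO.
Crossing each possibility with the father AB and summing P(type B): 1/4·1/2 + 1/2·1/2 + 1/4·1/2 = 1/2.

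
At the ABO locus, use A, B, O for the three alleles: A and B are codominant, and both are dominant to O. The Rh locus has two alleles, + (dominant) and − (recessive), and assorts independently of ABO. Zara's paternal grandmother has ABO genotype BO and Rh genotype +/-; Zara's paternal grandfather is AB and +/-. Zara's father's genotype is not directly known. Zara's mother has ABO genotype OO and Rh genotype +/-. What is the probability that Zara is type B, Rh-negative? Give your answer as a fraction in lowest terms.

Zara's father's ABO genotype from BO × AB: 1/4 AB, 1/4 AO, 1/4 BB, 1/4 BO.
Crossing each possibility with the mother OO and summing P(type B): 1/4·1/2 + 1/4·0 + 1/4·1 + 1/4·1/2 = 1/2.
Similarly for Rh via the father's Rh distribution: P(Rh-) = 1/4.
Independent loci: 1/2 × 1/4 = 1/8.

1/8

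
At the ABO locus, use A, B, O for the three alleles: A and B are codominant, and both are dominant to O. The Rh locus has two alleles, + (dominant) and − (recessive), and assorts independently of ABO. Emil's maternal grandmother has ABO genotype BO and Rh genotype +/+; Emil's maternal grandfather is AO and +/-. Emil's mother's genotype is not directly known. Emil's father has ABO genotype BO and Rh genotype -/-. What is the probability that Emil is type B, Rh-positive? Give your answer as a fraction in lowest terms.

Emil's mother's ABO genotype from BO × AO: 1/4 AB, 1/4 AO, 1/4 BO, 1/4 OO.
Crossing each possibility with the father BO and summing P(type B): 1/4·1/2 + 1/4·1/4 + 1/4·3/4 + 1/4·1/2 = 1/2.
Similarly for Rh via the mother's Rh distribution: P(Rh+) = 3/4.
Independent loci: 1/2 × 3/4 = 3/8.

3/8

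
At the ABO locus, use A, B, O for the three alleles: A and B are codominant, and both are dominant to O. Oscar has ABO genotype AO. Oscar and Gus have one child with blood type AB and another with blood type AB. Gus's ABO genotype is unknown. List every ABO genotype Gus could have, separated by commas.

For each candidate genotype of Gus, check whether crossing it with AO can produce every observed child phenotype.
  AA → possible child types {A} ✗
  AB → possible child types {A, B, AB} ✓
  AO → possible child types {O, A} ✗
  BB → possible child types {B, AB} ✓
  BO → possible child types {O, A, B, AB} ✓
  OO → possible child types {O, A} ✗

AB, BB, BO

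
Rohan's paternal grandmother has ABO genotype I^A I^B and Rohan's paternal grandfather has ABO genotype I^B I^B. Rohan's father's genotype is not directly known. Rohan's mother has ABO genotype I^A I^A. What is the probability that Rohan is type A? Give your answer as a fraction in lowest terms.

Rohan's father's ABO genotype from I^A I^B × I^B I^B: 1/2 I^A I^B, 1/2 I^B I^B.
Crossing each possibility with the mother I^A I^A and summing P(type A): 1/2·1/2 + 1/2·0 = 1/4.

1/4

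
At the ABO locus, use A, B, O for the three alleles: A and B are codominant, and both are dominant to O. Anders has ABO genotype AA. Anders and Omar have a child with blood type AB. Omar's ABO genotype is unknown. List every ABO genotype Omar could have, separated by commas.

AB, BB, BO

For each candidate genotype of Omar, check whether crossing it with AA can produce every observed child phenotype.
  AA → possible child types {A} ✗
  AB → possible child types {A, AB} ✓
  AO → possible child types {A} ✗
  BB → possible child types {AB} ✓
  BO → possible child types {A, AB} ✓
  OO → possible child types {A} ✗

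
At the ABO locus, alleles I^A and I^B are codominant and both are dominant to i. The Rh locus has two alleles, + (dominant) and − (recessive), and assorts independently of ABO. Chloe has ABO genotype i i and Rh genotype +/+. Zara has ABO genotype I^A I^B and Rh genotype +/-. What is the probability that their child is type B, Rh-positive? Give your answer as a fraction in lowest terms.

ABO cross i i × I^A I^B → offspring phenotypes: 1/2 A, 1/2 B.
Rh cross +/+ × +/- → 1 Rh+.
Independent loci: P(type B, Rh-positive) = 1/2 × 1 = 1/2.

1/2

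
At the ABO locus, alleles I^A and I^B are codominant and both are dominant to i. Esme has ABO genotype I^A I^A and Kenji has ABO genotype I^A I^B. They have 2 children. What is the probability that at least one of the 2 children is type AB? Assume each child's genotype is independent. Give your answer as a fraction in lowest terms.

3/4

ABO cross I^A I^A × I^A I^B → 1/2 A, 1/2 AB.
So P(type AB) = 1/2 per child.
P(none) = (1/2)^2 = 1/4; P(at least one) = 1 − 1/4 = 3/4.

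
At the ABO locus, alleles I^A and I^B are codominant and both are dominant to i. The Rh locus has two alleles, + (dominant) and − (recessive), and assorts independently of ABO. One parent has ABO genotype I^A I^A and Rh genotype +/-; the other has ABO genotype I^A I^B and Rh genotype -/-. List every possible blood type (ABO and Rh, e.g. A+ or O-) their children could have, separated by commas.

A+, A-, AB+, AB-

Gametes from I^A I^A × I^A I^B give offspring ABO genotypes I^A I^A, I^A I^B, i.e. phenotypes A, AB.
Rh cross +/- × -/- → phenotypes Rh+, Rh-.
Combining independently: A+, A-, AB+, AB-.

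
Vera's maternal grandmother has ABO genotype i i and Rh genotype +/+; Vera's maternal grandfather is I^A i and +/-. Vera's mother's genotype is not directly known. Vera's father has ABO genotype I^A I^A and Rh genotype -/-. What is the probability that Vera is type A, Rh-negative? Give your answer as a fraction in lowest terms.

Vera's mother's ABO genotype from i i × I^A i: 1/2 I^A i, 1/2 i i.
Crossing each possibility with the father I^A I^A and summing P(type A): 1/2·1 + 1/2·1 = 1.
Similarly for Rh via the mother's Rh distribution: P(Rh-) = 1/4.
Independent loci: 1 × 1/4 = 1/4.

1/4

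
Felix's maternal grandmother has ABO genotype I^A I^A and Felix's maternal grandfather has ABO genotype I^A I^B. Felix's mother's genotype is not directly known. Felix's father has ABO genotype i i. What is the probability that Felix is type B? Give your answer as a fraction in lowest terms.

1/4

Felix's mother's ABO genotype from I^A I^A × I^A I^B: 1/2 I^A I^A, 1/2 I^A I^B.
Crossing each possibility with the father i i and summing P(type B): 1/2·0 + 1/2·1/2 = 1/4.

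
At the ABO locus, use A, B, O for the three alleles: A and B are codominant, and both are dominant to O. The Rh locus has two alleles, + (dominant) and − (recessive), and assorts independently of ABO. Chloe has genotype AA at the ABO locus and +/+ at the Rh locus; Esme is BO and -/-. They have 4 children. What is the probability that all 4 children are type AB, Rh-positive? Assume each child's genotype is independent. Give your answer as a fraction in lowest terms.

1/16

ABO cross AA × BO → 1/2 A, 1/2 AB.
Rh cross +/+ × -/- → 1 Rh+; so P(type AB, Rh-positive) = 1/2 × 1 = 1/2 per child.
All 4 independent: (1/2)^4 = 1/16.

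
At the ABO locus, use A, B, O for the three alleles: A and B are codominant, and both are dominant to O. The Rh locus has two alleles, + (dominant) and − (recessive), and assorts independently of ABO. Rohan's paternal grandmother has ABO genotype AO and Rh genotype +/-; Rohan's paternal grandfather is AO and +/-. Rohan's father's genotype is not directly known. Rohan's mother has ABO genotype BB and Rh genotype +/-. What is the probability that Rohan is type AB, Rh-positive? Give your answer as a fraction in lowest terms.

Rohan's father's ABO genotype from AO × AO: 1/4 AA, 1/2 AO, 1/4 OO.
Crossing each possibility with the mother BB and summing P(type AB): 1/4·1 + 1/2·1/2 + 1/4·0 = 1/2.
Similarly for Rh via the father's Rh distribution: P(Rh+) = 3/4.
Independent loci: 1/2 × 3/4 = 3/8.

3/8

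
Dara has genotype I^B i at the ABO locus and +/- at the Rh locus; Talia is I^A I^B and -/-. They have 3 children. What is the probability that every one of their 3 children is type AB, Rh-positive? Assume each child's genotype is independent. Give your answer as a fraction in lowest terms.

ABO cross I^B i × I^A I^B → 1/4 A, 1/2 B, 1/4 AB.
Rh cross +/- × -/- → 1/2 Rh+, 1/2 Rh-; so P(type AB, Rh-positive) = 1/4 × 1/2 = 1/8 per child.
All 3 independent: (1/8)^3 = 1/512.

1/512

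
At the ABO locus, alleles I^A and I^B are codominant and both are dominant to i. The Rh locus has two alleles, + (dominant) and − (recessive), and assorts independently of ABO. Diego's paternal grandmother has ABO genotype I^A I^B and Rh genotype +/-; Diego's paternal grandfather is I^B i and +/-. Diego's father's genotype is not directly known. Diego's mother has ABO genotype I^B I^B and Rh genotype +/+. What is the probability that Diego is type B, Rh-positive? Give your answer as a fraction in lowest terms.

3/4

Diego's father's ABO genotype from I^A I^B × I^B i: 1/4 I^A I^B, 1/4 I^A i, 1/4 I^B I^B, 1/4 I^B i.
Crossing each possibility with the mother I^B I^B and summing P(type B): 1/4·1/2 + 1/4·1/2 + 1/4·1 + 1/4·1 = 3/4.
Similarly for Rh via the father's Rh distribution: P(Rh+) = 1.
Independent loci: 3/4 × 1 = 3/4.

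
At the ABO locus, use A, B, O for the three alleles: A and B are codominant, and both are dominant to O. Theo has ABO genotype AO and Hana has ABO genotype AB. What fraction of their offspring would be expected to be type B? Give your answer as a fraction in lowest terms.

1/4

ABO cross AO × AB → offspring phenotypes: 1/2 A, 1/4 B, 1/4 AB.
So P(type B) = 1/4.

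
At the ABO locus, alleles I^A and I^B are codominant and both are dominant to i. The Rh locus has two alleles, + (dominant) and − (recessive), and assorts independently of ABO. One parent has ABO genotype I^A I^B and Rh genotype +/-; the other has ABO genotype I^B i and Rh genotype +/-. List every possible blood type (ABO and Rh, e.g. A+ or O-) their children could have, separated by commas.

Gametes from I^A I^B × I^B i give offspring ABO genotypes I^A I^B, I^A i, I^B I^B, I^B i, i.e. phenotypes A, B, AB.
Rh cross +/- × +/- → phenotypes Rh+, Rh-.
Combining independently: A+, A-, B+, B-, AB+, AB-.

A+, A-, B+, B-, AB+, AB-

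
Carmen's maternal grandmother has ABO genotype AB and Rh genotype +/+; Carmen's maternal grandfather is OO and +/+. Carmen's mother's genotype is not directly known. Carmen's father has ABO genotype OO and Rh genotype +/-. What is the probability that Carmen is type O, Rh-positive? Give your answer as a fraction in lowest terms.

Carmen's mother's ABO genotype from AB × OO: 1/2 AO, 1/2 BO.
Crossing each possibility with the father OO and summing P(type O): 1/2·1/2 + 1/2·1/2 = 1/2.
Similarly for Rh via the mother's Rh distribution: P(Rh+) = 1.
Independent loci: 1/2 × 1 = 1/2.

1/2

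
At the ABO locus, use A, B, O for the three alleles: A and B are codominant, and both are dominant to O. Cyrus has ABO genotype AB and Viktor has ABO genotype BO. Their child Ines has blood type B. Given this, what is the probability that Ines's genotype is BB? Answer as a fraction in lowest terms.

Cross AB × BO → 1/4 AB, 1/4 AO, 1/4 BB, 1/4 BO.
Type-B genotypes among offspring: BB (1/4), BO (1/4); total 1/2.
P(BB | type B) = (1/4) / (1/2) = 1/2.

1/2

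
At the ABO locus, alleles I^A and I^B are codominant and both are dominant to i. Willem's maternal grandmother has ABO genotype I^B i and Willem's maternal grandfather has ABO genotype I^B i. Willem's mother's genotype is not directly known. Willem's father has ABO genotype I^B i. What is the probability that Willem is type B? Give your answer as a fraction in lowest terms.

3/4

Willem's mother's ABO genotype from I^B i × I^B i: 1/4 I^B I^B, 1/2 I^B i, 1/4 i i.
Crossing each possibility with the father I^B i and summing P(type B): 1/4·1 + 1/2·3/4 + 1/4·1/2 = 3/4.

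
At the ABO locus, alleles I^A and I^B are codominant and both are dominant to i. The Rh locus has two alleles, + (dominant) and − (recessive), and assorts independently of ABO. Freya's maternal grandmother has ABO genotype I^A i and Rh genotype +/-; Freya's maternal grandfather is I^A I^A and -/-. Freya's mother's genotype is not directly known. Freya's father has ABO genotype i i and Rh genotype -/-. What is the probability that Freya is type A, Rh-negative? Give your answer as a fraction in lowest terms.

9/16

Freya's mother's ABO genotype from I^A i × I^A I^A: 1/2 I^A I^A, 1/2 I^A i.
Crossing each possibility with the father i i and summing P(type A): 1/2·1 + 1/2·1/2 = 3/4.
Similarly for Rh via the mother's Rh distribution: P(Rh-) = 3/4.
Independent loci: 3/4 × 3/4 = 9/16.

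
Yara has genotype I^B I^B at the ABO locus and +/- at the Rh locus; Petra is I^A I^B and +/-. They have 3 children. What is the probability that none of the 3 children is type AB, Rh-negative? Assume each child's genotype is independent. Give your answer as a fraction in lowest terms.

343/512

ABO cross I^B I^B × I^A I^B → 1/2 B, 1/2 AB.
Rh cross +/- × +/- → 3/4 Rh+, 1/4 Rh-; so P(type AB, Rh-negative) = 1/2 × 1/4 = 1/8 per child.
P(not type AB, Rh-negative) = 7/8 for one child; (7/8)^3 = 343/512.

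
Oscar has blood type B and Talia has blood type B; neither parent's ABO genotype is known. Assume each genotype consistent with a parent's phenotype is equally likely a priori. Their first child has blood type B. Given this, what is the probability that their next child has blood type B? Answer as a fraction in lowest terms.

19/20

Possible genotypes: Oscar ∈ {BB, BO}; Talia ∈ {BB, BO}.
Weight each parental genotype pair by prior × P(type-B child):
  BB × BB: posterior weight 4/15; P(next child type B) = 1.
  BB × BO: posterior weight 4/15; P(next child type B) = 1.
  BO × BB: posterior weight 4/15; P(next child type B) = 1.
  BO × BO: posterior weight 1/5; P(next child type B) = 3/4.
Weighted sum = 19/20.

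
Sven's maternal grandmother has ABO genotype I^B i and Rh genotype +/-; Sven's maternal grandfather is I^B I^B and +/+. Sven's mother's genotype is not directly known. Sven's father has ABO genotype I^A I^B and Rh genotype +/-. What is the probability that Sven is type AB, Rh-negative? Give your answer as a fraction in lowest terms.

Sven's mother's ABO genotype from I^B i × I^B I^B: 1/2 I^B I^B, 1/2 I^B i.
Crossing each possibility with the father I^A I^B and summing P(type AB): 1/2·1/2 + 1/2·1/4 = 3/8.
Similarly for Rh via the mother's Rh distribution: P(Rh-) = 1/8.
Independent loci: 3/8 × 1/8 = 3/64.

3/64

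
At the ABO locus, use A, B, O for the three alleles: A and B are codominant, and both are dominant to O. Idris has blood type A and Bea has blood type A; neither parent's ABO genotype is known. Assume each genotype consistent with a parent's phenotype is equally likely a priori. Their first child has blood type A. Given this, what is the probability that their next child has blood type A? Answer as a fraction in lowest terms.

Possible genotypes: Idris ∈ {AA, AO}; Bea ∈ {AA, AO}.
Weight each parental genotype pair by prior × P(type-A child):
  AA × AA: posterior weight 4/15; P(next child type A) = 1.
  AA × AO: posterior weight 4/15; P(next child type A) = 1.
  AO × AA: posterior weight 4/15; P(next child type A) = 1.
  AO × AO: posterior weight 1/5; P(next child type A) = 3/4.
Weighted sum = 19/20.

19/20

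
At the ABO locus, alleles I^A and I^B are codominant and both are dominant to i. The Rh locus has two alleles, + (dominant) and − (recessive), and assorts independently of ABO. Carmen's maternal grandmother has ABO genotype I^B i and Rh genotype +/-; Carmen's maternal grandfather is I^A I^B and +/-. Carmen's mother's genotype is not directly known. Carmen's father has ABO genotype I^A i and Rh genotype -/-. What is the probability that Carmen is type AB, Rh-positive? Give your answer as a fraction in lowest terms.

1/8

Carmen's mother's ABO genotype from I^B i × I^A I^B: 1/4 I^A I^B, 1/4 I^A i, 1/4 I^B I^B, 1/4 I^B i.
Crossing each possibility with the father I^A i and summing P(type AB): 1/4·1/4 + 1/4·0 + 1/4·1/2 + 1/4·1/4 = 1/4.
Similarly for Rh via the mother's Rh distribution: P(Rh+) = 1/2.
Independent loci: 1/4 × 1/2 = 1/8.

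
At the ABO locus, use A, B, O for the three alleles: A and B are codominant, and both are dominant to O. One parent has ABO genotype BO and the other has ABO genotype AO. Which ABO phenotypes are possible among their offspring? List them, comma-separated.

Gametes from BO × AO give offspring ABO genotypes AB, AO, BO, OO, i.e. phenotypes O, A, B, AB.

O, A, B, AB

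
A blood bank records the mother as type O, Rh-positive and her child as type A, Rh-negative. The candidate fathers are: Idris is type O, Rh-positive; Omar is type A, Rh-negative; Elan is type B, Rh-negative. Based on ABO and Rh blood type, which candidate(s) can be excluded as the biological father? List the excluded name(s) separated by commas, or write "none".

A candidate is excluded only if no genotype consistent with his phenotype could produce a type A, Rh-negative child with a type O, Rh-positive mother.
Idris (type O, Rh+): no genotype consistent with that phenotype can produce a type-A Rh- child with a type-O mother.
Elan (type B, Rh-): no genotype consistent with that phenotype can produce a type-A Rh- child with a type-O mother.

Idris, Elan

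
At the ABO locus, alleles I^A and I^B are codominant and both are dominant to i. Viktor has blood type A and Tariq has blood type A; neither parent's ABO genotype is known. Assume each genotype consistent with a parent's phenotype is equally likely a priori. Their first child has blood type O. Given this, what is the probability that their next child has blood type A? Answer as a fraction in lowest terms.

Possible genotypes: Viktor ∈ {I^A I^A, I^A i}; Tariq ∈ {I^A I^A, I^A i}.
Weight each parental genotype pair by prior × P(type-O child):
  I^A i × I^A i: posterior weight 1; P(next child type A) = 3/4.
Weighted sum = 3/4.

3/4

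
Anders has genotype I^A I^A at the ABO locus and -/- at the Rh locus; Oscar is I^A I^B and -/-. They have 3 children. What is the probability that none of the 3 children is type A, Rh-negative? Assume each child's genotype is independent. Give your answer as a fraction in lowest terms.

ABO cross I^A I^A × I^A I^B → 1/2 A, 1/2 AB.
Rh cross -/- × -/- → 1 Rh-; so P(type A, Rh-negative) = 1/2 × 1 = 1/2 per child.
P(not type A, Rh-negative) = 1/2 for one child; (1/2)^3 = 1/8.

1/8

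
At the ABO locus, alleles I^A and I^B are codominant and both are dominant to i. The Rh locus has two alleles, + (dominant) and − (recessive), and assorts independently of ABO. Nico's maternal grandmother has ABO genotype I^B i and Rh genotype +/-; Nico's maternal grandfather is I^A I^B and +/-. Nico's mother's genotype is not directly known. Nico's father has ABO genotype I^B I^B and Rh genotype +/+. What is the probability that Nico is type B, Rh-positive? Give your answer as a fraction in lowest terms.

Nico's mother's ABO genotype from I^B i × I^A I^B: 1/4 I^A I^B, 1/4 I^A i, 1/4 I^B I^B, 1/4 I^B i.
Crossing each possibility with the father I^B I^B and summing P(type B): 1/4·1/2 + 1/4·1/2 + 1/4·1 + 1/4·1 = 3/4.
Similarly for Rh via the mother's Rh distribution: P(Rh+) = 1.
Independent loci: 3/4 × 1 = 3/4.

3/4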